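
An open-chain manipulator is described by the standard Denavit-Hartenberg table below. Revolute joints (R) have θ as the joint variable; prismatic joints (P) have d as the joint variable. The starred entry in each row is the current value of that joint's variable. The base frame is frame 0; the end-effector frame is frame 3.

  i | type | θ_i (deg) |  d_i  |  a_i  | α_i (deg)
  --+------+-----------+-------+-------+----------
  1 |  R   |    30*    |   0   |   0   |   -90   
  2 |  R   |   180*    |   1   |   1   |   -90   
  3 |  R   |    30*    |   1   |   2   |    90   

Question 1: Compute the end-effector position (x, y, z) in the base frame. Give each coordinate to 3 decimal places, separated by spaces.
-2.366 -1.366 1.000

after link 1: o_1 = (0.0000, 0.0000, 0.0000)
after link 2: o_2 = (-1.3660, 0.3660, -0.0000)
after link 3: o_3 = (-2.3660, -1.3660, 1.0000)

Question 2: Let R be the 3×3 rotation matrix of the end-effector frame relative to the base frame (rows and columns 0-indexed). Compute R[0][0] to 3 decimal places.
-0.500

End-effector x-axis (col 0 of R) = (-0.5000,-0.8660,-0.0000)
R[0][0] = -0.5000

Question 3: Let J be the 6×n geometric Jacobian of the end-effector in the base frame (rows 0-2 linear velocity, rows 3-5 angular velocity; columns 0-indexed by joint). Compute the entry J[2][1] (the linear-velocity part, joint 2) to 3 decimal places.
2.732

axis z_1 = (-0.5000,0.8660,0.0000); lever o_n−o_1 = (-2.3660,-1.3660,1.0000)
cross product → J_v[:, 1] = (0.8660,0.5000,2.7321)
J_ω[:, 1] = z_1
entry J[2][1] = 2.7321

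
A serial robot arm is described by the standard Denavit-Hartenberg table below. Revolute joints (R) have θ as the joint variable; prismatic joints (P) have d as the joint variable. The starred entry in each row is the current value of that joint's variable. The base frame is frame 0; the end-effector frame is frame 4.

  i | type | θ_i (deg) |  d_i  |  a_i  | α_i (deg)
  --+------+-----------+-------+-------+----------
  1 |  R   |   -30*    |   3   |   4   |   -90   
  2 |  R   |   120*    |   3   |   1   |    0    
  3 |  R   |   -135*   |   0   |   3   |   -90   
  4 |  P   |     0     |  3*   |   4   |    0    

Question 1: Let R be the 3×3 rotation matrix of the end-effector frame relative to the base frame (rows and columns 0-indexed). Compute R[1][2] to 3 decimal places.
End-effector z-axis (col 2 of R) = (0.2241,-0.1294,-0.9659)
R[1][2] = -0.1294

-0.129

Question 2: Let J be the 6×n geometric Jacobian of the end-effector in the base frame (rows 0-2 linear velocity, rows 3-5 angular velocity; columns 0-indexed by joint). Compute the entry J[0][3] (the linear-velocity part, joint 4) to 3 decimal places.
0.224

prismatic axis z_3 = (0.2241,-0.1294,-0.9659)
J_v[:, 3] = z_3; J_ω[:, 3] = (0,0,0)
entry J[0][3] = 0.2241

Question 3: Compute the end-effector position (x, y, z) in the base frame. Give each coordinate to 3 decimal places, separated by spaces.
11.059 -2.921 1.048

after link 1: o_1 = (3.4641, -2.0000, 3.0000)
after link 2: o_2 = (4.5311, 0.8481, 2.1340)
after link 3: o_3 = (7.0406, -0.6008, 2.9104)
after link 4: o_4 = (11.0591, -2.9209, 1.0479)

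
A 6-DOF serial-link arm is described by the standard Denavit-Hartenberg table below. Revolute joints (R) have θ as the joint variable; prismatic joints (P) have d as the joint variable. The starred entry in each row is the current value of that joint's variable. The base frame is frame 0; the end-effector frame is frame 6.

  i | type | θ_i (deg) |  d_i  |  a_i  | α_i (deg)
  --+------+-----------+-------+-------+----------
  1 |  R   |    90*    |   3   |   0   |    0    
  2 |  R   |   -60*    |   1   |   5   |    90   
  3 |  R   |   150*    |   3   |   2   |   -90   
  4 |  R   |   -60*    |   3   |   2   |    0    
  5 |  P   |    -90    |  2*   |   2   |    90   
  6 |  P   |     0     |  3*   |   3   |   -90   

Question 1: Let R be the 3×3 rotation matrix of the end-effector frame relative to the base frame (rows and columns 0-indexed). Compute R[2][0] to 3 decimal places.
End-effector x-axis (col 0 of R) = (0.8995,-0.0580,-0.4330)
R[2][0] = -0.4330

-0.433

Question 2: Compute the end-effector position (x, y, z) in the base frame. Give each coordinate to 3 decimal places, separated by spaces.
6.605 -1.538 -1.745

after link 1: o_1 = (0.0000, 0.0000, 3.0000)
after link 2: o_2 = (4.3301, 2.5000, 4.0000)
after link 3: o_3 = (4.3301, -0.9641, 5.0000)
after link 4: o_4 = (3.1471, -3.6471, 2.9019)
after link 5: o_5 = (4.0801, -4.2631, 0.3038)
after link 6: o_6 = (6.6046, -1.5377, -1.7452)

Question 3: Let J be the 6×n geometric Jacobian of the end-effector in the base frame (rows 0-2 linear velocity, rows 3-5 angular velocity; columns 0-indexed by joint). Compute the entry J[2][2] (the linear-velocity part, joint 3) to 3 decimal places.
axis z_2 = (0.5000,-0.8660,0.0000); lever o_n−o_2 = (2.2745,-4.0377,-5.7452)
cross product → J_v[:, 2] = (4.9755,2.8726,-0.0490)
J_ω[:, 2] = z_2
entry J[2][2] = -0.0490

-0.049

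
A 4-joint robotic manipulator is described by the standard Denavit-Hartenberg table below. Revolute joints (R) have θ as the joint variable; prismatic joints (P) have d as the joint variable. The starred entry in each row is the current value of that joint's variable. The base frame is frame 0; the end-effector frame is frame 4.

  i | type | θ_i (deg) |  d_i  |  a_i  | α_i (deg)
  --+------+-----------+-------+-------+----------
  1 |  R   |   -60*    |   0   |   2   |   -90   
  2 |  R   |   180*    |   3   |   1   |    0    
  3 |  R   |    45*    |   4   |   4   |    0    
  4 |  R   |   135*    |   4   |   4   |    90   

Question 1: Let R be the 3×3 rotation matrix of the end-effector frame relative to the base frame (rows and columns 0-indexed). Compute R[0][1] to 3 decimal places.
0.866

End-effector y-axis (col 1 of R) = (0.8660,0.5000,0.0000)
R[0][1] = 0.8660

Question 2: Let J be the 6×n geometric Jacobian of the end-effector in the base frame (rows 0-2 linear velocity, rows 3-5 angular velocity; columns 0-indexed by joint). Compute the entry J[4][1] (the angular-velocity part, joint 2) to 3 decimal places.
0.500

axis z_1 = (0.8660,0.5000,0.0000); lever o_n−o_1 = (9.6121,5.3514,2.8284)
cross product → J_v[:, 1] = (1.4142,-2.4495,-0.1716)
J_ω[:, 1] = z_1
entry J[4][1] = 0.5000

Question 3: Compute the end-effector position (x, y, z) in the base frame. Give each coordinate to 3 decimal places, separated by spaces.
10.612 3.619 2.828

after link 1: o_1 = (1.0000, -1.7321, 0.0000)
after link 2: o_2 = (3.0981, 0.6340, 0.0000)
after link 3: o_3 = (5.1480, 5.0835, 2.8284)
after link 4: o_4 = (10.6121, 3.6194, 2.8284)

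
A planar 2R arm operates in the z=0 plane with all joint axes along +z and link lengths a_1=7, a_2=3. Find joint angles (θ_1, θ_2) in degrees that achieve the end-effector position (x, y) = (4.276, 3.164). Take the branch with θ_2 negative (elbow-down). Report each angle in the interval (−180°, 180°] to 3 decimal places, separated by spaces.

cos θ_2 = (28.2951−7²−3²)/(2·7·3) = -0.7073; θ_2 = -135.0124° (elbow-down)
β = atan2(3.1640,4.2760) = 36.4994°; ψ = atan2(-2.1209,4.8782) = -23.4975°
θ_1 = β − ψ = 59.9969°

59.997 -135.012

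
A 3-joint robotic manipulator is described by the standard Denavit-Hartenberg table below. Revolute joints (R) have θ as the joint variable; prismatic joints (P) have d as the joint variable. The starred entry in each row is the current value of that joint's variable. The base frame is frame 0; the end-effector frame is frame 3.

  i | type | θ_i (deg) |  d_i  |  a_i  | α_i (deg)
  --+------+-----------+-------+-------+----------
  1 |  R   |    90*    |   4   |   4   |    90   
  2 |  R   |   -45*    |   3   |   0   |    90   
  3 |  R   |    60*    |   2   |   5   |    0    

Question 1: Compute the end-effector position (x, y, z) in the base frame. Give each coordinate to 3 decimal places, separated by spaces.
7.330 4.354 0.818

after link 1: o_1 = (0.0000, 4.0000, 4.0000)
after link 2: o_2 = (3.0000, 4.0000, 4.0000)
after link 3: o_3 = (7.3301, 4.3536, 0.8180)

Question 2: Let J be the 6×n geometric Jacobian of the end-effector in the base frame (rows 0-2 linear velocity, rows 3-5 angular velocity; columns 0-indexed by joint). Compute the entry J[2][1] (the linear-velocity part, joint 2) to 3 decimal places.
0.354

axis z_1 = (1.0000,-0.0000,0.0000); lever o_n−o_1 = (7.3301,0.3536,-3.1820)
cross product → J_v[:, 1] = (0.0000,3.1820,0.3536)
J_ω[:, 1] = z_1
entry J[2][1] = 0.3536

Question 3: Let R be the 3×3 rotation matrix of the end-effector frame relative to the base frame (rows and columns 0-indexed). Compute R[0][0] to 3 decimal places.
End-effector x-axis (col 0 of R) = (0.8660,0.3536,-0.3536)
R[0][0] = 0.8660

0.866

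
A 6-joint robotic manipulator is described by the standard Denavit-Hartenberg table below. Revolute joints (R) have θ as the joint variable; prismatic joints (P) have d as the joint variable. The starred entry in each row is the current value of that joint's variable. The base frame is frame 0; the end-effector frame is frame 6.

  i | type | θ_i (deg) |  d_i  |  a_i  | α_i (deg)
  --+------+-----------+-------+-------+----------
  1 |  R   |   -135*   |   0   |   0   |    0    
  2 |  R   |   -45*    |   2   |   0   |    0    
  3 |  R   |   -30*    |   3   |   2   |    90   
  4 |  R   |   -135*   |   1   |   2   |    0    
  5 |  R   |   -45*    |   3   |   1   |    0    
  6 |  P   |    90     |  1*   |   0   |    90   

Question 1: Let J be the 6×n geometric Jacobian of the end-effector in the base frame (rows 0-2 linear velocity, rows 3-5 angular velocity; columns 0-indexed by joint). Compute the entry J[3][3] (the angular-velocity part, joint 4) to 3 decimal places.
axis z_3 = (0.5000,0.8660,0.0000); lever o_n−o_3 = (4.5908,3.1230,-1.4142)
cross product → J_v[:, 3] = (-1.2247,0.7071,-2.4142)
J_ω[:, 3] = z_3
entry J[3][3] = 0.5000

0.500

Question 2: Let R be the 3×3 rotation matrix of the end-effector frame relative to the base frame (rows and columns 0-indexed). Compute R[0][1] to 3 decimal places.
End-effector y-axis (col 1 of R) = (0.5000,0.8660,0.0000)
R[0][1] = 0.5000

0.500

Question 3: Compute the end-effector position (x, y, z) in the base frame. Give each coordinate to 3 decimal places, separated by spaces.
2.859 4.123 3.586

after link 1: o_1 = (0.0000, 0.0000, 0.0000)
after link 2: o_2 = (0.0000, 0.0000, 2.0000)
after link 3: o_3 = (-1.7321, 1.0000, 5.0000)
after link 4: o_4 = (-0.0073, 1.1589, 3.5858)
after link 5: o_5 = (2.3587, 3.2570, 3.5858)
after link 6: o_6 = (2.8587, 4.1230, 3.5858)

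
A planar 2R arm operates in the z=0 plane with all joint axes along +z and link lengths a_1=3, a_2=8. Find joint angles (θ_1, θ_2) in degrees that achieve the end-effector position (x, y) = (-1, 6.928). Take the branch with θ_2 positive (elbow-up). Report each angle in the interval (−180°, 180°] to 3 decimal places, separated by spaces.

-0.004 120.004

cos θ_2 = (48.9972−3²−8²)/(2·3·8) = -0.5001; θ_2 = 120.0039° (elbow-up)
β = atan2(6.9280,-1.0000) = 98.2134°; ψ = atan2(6.9279,-1.0005) = 98.2173°
θ_1 = β − ψ = -0.0039°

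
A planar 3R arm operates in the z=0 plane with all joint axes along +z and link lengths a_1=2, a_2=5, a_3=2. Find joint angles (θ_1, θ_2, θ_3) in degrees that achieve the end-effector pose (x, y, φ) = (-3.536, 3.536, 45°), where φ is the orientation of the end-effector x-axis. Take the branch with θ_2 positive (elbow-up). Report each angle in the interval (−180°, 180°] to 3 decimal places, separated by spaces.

wrist centre = target − a_3·(cos φ, sin φ) = (-4.9502, 2.1218)
cos θ_2 = (29.0066−2²−5²)/(2·2·5) = 0.0003; θ_2 = 89.9811° (elbow-up)
β = atan2(2.1218,-4.9502) = 156.7988°; ψ = atan2(5.0000,2.0016) = 68.1823°
θ_1 = β − ψ = 88.6165°
θ_3 = φ − θ_1 − θ_2 = -133.5976° (wrapped to (-180°,180°])

88.616 89.981 -133.598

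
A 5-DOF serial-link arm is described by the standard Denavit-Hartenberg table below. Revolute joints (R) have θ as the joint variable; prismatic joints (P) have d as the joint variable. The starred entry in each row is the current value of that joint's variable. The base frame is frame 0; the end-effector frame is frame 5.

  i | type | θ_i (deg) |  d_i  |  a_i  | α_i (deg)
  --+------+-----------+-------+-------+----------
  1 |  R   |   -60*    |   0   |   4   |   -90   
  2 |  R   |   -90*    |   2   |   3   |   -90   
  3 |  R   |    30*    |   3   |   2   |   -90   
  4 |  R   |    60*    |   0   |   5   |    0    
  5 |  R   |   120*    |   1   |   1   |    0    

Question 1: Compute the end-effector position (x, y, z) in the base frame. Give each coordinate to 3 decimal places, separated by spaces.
after link 1: o_1 = (2.0000, -3.4641, 0.0000)
after link 2: o_2 = (3.7321, -2.4641, 3.0000)
after link 3: o_3 = (4.3660, -5.5622, 4.7321)
after link 4: o_4 = (1.1184, -2.4372, 6.8971)
after link 5: o_5 = (0.8014, -2.6202, 5.5311)

0.801 -2.620 5.531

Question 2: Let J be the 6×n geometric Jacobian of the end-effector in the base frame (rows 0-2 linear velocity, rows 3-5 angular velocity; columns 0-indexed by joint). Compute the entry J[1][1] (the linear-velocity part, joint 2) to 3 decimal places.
-4.790

axis z_1 = (0.8660,0.5000,0.0000); lever o_n−o_1 = (-1.1986,0.8439,5.5311)
cross product → J_v[:, 1] = (2.7655,-4.7901,1.3301)
J_ω[:, 1] = z_1
entry J[1][1] = -4.7901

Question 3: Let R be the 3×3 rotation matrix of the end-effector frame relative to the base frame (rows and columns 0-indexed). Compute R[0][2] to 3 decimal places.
-0.750

End-effector z-axis (col 2 of R) = (-0.7500,-0.4330,-0.5000)
R[0][2] = -0.7500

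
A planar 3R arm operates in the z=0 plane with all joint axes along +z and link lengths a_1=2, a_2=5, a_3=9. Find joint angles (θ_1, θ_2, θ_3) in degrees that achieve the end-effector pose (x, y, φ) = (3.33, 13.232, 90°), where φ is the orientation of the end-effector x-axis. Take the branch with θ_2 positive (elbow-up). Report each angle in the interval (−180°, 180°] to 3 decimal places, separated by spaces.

-16.400 90.004 16.396

wrist centre = target − a_3·(cos φ, sin φ) = (3.3300, 4.2320)
cos θ_2 = (28.9987−2²−5²)/(2·2·5) = -0.0001; θ_2 = 90.0037° (elbow-up)
β = atan2(4.2320,3.3300) = 51.8021°; ψ = atan2(5.0000,1.9997) = 68.2017°
θ_1 = β − ψ = -16.3996°
θ_3 = φ − θ_1 − θ_2 = 16.3959° (wrapped to (-180°,180°])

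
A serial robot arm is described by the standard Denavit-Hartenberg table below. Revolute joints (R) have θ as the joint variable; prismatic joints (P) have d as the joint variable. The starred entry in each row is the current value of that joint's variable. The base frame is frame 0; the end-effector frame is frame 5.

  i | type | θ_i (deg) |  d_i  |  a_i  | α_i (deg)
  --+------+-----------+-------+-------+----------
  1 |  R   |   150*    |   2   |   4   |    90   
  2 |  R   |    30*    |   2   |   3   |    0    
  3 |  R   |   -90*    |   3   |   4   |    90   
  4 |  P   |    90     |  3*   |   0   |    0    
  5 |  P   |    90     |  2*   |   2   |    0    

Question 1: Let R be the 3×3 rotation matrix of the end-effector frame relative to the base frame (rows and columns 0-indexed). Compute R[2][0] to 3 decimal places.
0.866

End-effector x-axis (col 0 of R) = (0.4330,-0.2500,0.8660)
R[2][0] = 0.8660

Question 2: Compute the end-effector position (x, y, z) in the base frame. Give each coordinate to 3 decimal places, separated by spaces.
-0.330 5.964 -0.732

after link 1: o_1 = (-3.4641, 2.0000, 2.0000)
after link 2: o_2 = (-4.7141, 5.0311, 3.5000)
after link 3: o_3 = (-4.9462, 8.6292, 0.0359)
after link 4: o_4 = (-2.6962, 7.3301, -1.4641)
after link 5: o_5 = (-0.3301, 5.9641, -0.7321)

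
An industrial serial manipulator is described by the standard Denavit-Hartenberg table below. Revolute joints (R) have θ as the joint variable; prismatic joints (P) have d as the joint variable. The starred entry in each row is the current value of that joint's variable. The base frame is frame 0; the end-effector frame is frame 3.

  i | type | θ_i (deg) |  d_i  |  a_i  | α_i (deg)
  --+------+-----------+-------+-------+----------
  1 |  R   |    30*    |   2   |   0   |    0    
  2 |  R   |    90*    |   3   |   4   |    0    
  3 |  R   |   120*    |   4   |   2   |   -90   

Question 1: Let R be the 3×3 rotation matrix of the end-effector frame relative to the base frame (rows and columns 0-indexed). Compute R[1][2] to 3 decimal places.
End-effector z-axis (col 2 of R) = (0.8660,-0.5000,0.0000)
R[1][2] = -0.5000

-0.500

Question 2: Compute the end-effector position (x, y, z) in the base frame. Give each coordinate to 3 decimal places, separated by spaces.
-3.000 1.732 9.000

after link 1: o_1 = (0.0000, 0.0000, 2.0000)
after link 2: o_2 = (-2.0000, 3.4641, 5.0000)
after link 3: o_3 = (-3.0000, 1.7321, 9.0000)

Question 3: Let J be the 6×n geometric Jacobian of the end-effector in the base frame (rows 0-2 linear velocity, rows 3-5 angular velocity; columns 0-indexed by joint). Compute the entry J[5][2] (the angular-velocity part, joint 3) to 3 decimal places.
1.000

axis z_2 = (0.0000,0.0000,1.0000); lever o_n−o_2 = (-1.0000,-1.7321,4.0000)
cross product → J_v[:, 2] = (1.7321,-1.0000,0.0000)
J_ω[:, 2] = z_2
entry J[5][2] = 1.0000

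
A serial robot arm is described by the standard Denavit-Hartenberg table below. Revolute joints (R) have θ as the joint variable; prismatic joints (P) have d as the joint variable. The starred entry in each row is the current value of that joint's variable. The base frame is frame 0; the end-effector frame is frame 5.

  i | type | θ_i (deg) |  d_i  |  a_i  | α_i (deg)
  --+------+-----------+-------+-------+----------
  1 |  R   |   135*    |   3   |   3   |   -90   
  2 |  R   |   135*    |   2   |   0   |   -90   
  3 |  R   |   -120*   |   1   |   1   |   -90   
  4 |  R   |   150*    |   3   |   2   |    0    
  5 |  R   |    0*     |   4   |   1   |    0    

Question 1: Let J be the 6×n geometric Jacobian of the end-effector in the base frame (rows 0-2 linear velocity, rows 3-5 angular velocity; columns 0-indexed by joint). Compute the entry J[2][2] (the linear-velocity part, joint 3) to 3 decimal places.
axis z_2 = (0.5000,-0.5000,0.7071); lever o_n−o_2 = (1.6844,-4.6769,-5.2052)
cross product → J_v[:, 2] = (5.9096,3.7936,-1.4963)
J_ω[:, 2] = z_2
entry J[2][2] = -1.4963

-1.496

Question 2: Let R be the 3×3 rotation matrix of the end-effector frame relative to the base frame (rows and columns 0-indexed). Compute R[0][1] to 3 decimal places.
End-effector y-axis (col 1 of R) = (0.8642,-0.2518,0.4356)
R[0][1] = 0.8642

0.864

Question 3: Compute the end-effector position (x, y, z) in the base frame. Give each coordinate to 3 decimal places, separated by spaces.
-1.851 -3.970 -2.205

after link 1: o_1 = (-2.1213, 2.1213, 3.0000)
after link 2: o_2 = (-3.5355, 0.7071, 3.0000)
after link 3: o_3 = (-3.8979, -0.1553, 4.0607)
after link 4: o_4 = (-2.6659, -1.3873, 0.9041)
after link 5: o_5 = (-1.8512, -3.9698, -2.2052)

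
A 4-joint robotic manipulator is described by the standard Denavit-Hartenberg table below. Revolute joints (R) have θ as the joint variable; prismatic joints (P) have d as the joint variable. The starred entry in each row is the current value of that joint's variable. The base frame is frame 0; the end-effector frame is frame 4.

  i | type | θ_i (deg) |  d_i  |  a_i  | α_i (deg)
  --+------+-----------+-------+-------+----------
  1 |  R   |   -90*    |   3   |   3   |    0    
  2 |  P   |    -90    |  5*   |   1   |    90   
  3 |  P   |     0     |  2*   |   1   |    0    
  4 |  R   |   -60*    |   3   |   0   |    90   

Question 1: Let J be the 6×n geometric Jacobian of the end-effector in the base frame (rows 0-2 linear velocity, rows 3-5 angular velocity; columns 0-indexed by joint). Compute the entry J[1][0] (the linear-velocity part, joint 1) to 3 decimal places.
-2.000

axis z_0 = ẑ; lever o_n−o_0 = (-2.0000,2.0000,8.0000)
cross product → J_v[:, 0] = (-2.0000,-2.0000,0.0000)
J_ω[:, 0] = z_0
entry J[1][0] = -2.0000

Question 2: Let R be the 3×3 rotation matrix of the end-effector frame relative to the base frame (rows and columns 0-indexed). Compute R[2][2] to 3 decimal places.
-0.500

End-effector z-axis (col 2 of R) = (0.8660,0.0000,-0.5000)
R[2][2] = -0.5000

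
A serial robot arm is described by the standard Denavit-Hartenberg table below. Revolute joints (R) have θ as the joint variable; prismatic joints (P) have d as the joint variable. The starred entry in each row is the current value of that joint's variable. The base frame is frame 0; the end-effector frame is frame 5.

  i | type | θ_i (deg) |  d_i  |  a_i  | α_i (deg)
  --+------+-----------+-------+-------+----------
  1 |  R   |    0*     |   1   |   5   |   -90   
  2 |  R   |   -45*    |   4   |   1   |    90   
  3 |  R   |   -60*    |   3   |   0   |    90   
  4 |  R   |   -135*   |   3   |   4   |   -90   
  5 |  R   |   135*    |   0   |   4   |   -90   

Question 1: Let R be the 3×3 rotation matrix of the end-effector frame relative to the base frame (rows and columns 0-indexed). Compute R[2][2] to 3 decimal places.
0.097

End-effector z-axis (col 2 of R) = (-0.6098,-0.7866,0.0973)
R[2][2] = 0.0973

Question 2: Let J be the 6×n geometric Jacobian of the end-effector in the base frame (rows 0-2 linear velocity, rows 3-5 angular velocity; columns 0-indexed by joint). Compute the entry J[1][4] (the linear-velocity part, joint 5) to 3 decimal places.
-3.146

axis z_4 = (0.7500,-0.6124,-0.2500); lever o_n−o_4 = (1.0249,-0.3178,3.8534)
cross product → J_v[:, 4] = (-2.4392,-3.1463,0.3893)
J_ω[:, 4] = z_4
entry J[1][4] = -3.1463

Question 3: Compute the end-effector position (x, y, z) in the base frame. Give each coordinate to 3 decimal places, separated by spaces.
3.774 4.632 2.845

after link 1: o_1 = (5.0000, 0.0000, 1.0000)
after link 2: o_2 = (5.7071, 4.0000, 1.7071)
after link 3: o_3 = (3.5858, 4.0000, 3.8284)
after link 4: o_4 = (2.7487, 4.9495, -1.0087)
after link 5: o_5 = (3.7736, 4.6317, 2.8447)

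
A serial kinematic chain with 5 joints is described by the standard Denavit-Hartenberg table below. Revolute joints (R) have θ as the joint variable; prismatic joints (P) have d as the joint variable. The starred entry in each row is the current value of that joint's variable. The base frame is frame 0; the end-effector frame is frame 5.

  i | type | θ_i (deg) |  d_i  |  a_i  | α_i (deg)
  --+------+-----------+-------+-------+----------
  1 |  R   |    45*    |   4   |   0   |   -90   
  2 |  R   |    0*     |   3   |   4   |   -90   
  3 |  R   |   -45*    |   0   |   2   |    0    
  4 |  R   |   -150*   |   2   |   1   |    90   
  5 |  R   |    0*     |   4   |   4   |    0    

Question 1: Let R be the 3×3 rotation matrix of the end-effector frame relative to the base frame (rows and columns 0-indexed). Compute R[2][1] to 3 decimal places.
End-effector y-axis (col 1 of R) = (-0.0000,0.0000,-1.0000)
R[2][1] = -1.0000

-1.000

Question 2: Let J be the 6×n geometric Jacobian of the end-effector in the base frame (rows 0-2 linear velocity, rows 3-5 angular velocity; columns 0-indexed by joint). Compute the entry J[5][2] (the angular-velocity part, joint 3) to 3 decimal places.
axis z_2 = (-0.0000,0.0000,-1.0000); lever o_n−o_2 = (0.9641,-4.3301,-2.0000)
cross product → J_v[:, 2] = (-4.3301,-0.9641,0.0000)
J_ω[:, 2] = z_2
entry J[5][2] = -1.0000

-1.000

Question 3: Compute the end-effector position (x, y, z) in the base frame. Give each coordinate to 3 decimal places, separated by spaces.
after link 1: o_1 = (0.0000, 0.0000, 4.0000)
after link 2: o_2 = (0.7071, 4.9497, 4.0000)
after link 3: o_3 = (0.7071, 6.9497, 4.0000)
after link 4: o_4 = (0.2071, 6.0837, 2.0000)
after link 5: o_5 = (1.6712, 0.6196, 2.0000)

1.671 0.620 2.000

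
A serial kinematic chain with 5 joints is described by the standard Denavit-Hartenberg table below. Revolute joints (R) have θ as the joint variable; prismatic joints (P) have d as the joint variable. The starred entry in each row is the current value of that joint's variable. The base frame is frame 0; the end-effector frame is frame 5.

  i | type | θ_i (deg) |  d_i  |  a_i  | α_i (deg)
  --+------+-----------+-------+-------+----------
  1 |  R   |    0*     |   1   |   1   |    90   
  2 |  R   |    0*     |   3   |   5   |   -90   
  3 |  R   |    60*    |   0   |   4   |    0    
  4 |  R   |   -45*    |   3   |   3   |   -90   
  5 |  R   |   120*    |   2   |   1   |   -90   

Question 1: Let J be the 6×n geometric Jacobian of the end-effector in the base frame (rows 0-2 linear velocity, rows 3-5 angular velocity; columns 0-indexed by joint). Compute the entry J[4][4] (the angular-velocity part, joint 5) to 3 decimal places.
0.966

axis z_4 = (-0.2588,0.9659,0.0000); lever o_n−o_4 = (-1.0006,1.8024,-0.8660)
cross product → J_v[:, 4] = (-0.8365,-0.2241,0.5000)
J_ω[:, 4] = z_4
entry J[4][4] = 0.9659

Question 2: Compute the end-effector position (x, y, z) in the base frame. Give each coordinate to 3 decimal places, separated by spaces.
9.897 3.043 3.134

after link 1: o_1 = (1.0000, 0.0000, 1.0000)
after link 2: o_2 = (6.0000, -3.0000, 1.0000)
after link 3: o_3 = (8.0000, 0.4641, 1.0000)
after link 4: o_4 = (10.8978, 1.2406, 4.0000)
after link 5: o_5 = (9.8972, 3.0430, 3.1340)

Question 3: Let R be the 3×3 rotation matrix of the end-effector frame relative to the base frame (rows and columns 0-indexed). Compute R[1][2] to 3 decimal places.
-0.224

End-effector z-axis (col 2 of R) = (-0.8365,-0.2241,0.5000)
R[1][2] = -0.2241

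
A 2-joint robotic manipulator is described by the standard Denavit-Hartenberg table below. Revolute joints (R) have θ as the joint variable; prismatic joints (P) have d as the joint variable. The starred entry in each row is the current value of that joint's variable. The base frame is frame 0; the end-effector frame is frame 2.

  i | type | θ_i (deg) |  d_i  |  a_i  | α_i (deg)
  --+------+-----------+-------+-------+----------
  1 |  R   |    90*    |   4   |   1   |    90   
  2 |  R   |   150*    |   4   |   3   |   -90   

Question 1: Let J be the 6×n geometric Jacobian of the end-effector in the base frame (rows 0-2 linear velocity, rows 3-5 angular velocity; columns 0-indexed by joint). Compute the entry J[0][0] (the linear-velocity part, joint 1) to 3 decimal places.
axis z_0 = ẑ; lever o_n−o_0 = (4.0000,-1.5981,5.5000)
cross product → J_v[:, 0] = (1.5981,4.0000,-0.0000)
J_ω[:, 0] = z_0
entry J[0][0] = 1.5981

1.598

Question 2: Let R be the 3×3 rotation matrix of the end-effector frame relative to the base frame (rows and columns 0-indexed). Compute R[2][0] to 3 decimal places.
0.500

End-effector x-axis (col 0 of R) = (-0.0000,-0.8660,0.5000)
R[2][0] = 0.5000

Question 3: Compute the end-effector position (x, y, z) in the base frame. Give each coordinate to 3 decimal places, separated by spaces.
4.000 -1.598 5.500

after link 1: o_1 = (0.0000, 1.0000, 4.0000)
after link 2: o_2 = (4.0000, -1.5981, 5.5000)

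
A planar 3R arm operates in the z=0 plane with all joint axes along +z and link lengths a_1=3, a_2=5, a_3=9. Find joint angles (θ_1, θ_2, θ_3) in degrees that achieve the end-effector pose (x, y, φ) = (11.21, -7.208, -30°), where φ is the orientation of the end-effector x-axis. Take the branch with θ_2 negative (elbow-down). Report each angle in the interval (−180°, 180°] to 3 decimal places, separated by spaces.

wrist centre = target − a_3·(cos φ, sin φ) = (3.4158, -2.7080)
cos θ_2 = (19.0008−3²−5²)/(2·3·5) = -0.5000; θ_2 = -119.9983° (elbow-down)
β = atan2(-2.7080,3.4158) = -38.4071°; ψ = atan2(-4.3302,0.5001) = -83.4117°
θ_1 = β − ψ = 45.0045°
θ_3 = φ − θ_1 − θ_2 = 44.9938° (wrapped to (-180°,180°])

45.005 -119.998 44.994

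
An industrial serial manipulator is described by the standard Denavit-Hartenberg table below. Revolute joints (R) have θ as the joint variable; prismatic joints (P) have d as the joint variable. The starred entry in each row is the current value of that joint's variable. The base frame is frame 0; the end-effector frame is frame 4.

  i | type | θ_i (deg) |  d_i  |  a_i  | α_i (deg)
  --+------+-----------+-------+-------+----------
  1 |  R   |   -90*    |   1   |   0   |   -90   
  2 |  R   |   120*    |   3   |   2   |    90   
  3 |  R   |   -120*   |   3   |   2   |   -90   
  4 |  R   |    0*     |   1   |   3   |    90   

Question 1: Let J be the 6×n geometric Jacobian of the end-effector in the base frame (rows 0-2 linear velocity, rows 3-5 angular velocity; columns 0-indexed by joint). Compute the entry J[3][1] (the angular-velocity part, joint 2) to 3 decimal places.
axis z_1 = (1.0000,0.0000,0.0000); lever o_n−o_1 = (-1.8301,-2.4151,-1.8170)
cross product → J_v[:, 1] = (0.0000,1.8170,-2.4151)
J_ω[:, 1] = z_1
entry J[3][1] = 1.0000

1.000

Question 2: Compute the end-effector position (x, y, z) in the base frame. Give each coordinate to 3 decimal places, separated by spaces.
after link 1: o_1 = (0.0000, 0.0000, 1.0000)
after link 2: o_2 = (3.0000, 1.0000, -0.7321)
after link 3: o_3 = (1.2679, -2.0981, -1.3660)
after link 4: o_4 = (-1.8301, -2.4151, -0.8170)

-1.830 -2.415 -0.817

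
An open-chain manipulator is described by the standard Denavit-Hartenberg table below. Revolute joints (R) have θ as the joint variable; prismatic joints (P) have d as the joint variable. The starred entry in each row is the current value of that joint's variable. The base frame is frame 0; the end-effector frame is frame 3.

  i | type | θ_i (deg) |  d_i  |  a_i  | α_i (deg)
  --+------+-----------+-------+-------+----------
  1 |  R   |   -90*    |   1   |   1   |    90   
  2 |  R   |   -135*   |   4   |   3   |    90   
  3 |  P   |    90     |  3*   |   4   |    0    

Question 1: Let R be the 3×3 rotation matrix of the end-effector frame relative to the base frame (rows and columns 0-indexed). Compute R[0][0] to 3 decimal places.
End-effector x-axis (col 0 of R) = (-1.0000,-0.0000,-0.0000)
R[0][0] = -1.0000

-1.000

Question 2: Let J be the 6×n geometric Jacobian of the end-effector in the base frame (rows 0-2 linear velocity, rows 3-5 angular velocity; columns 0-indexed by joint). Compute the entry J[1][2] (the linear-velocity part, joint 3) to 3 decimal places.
prismatic axis z_2 = (-0.0000,0.7071,0.7071)
J_v[:, 2] = z_2; J_ω[:, 2] = (0,0,0)
entry J[1][2] = 0.7071

0.707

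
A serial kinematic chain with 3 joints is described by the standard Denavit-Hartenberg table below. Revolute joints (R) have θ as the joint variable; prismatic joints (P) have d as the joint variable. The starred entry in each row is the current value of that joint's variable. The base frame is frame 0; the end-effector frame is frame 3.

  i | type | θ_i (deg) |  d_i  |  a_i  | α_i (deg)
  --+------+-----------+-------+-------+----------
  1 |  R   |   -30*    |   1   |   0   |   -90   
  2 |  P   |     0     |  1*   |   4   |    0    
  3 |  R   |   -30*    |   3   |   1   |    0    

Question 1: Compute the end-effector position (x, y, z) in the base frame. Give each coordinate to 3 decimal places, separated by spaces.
6.214 1.031 1.500

after link 1: o_1 = (0.0000, 0.0000, 1.0000)
after link 2: o_2 = (3.9641, -1.1340, 1.0000)
after link 3: o_3 = (6.2141, 1.0311, 1.5000)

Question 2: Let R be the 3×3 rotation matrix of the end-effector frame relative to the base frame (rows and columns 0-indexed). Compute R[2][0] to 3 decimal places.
End-effector x-axis (col 0 of R) = (0.7500,-0.4330,0.5000)
R[2][0] = 0.5000

0.500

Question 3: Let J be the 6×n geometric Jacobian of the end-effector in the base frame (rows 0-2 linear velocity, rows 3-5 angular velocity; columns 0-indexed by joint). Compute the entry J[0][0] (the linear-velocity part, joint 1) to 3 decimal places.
-1.031

axis z_0 = ẑ; lever o_n−o_0 = (6.2141,1.0311,1.5000)
cross product → J_v[:, 0] = (-1.0311,6.2141,0.0000)
J_ω[:, 0] = z_0
entry J[0][0] = -1.0311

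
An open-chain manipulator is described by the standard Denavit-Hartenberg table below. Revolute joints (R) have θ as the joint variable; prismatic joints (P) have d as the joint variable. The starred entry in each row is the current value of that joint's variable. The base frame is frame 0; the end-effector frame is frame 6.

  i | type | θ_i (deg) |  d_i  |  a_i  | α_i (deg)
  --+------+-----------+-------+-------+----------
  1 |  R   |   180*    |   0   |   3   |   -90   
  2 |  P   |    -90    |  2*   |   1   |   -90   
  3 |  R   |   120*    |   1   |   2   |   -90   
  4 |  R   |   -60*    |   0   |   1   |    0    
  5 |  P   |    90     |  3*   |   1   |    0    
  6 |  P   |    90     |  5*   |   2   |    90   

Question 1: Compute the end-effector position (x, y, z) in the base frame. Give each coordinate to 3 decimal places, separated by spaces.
-2.634 -3.951 -7.111

after link 1: o_1 = (-3.0000, 0.0000, 0.0000)
after link 2: o_2 = (-3.0000, -2.0000, 1.0000)
after link 3: o_3 = (-4.0000, -0.2679, 0.0000)
after link 4: o_4 = (-4.8660, 0.1651, -0.2500)
after link 5: o_5 = (-4.3660, -0.5849, -3.2811)
after link 6: o_6 = (-2.6340, -3.9510, -7.1112)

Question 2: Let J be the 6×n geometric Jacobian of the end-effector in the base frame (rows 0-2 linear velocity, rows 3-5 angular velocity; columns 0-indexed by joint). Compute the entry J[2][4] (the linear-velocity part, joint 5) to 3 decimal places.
prismatic axis z_4 = (-0.0000,-0.5000,-0.8660)
J_v[:, 4] = z_4; J_ω[:, 4] = (0,0,0)
entry J[2][4] = -0.8660

-0.866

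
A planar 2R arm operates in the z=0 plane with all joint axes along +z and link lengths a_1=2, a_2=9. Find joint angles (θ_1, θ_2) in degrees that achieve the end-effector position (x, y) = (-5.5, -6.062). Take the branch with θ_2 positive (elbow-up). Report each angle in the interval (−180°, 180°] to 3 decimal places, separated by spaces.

cos θ_2 = (66.9978−2²−9²)/(2·2·9) = -0.5001; θ_2 = 120.0040° (elbow-up)
β = atan2(-6.0620,-5.5000) = -132.2172°; ψ = atan2(7.7939,-2.5005) = 107.7879°
θ_1 = β − ψ = -240.0051°

119.995 120.004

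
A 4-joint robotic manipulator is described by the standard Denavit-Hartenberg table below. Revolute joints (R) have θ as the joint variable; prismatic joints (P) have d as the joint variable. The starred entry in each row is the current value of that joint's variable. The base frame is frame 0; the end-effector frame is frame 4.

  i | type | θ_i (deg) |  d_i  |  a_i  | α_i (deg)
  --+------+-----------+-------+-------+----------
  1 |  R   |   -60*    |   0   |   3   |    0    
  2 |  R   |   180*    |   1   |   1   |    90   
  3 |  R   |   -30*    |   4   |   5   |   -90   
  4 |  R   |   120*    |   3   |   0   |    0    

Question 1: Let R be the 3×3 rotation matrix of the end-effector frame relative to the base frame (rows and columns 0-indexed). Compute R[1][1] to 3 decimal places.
End-effector y-axis (col 1 of R) = (0.8080,-0.3995,0.4330)
R[1][1] = -0.3995

-0.400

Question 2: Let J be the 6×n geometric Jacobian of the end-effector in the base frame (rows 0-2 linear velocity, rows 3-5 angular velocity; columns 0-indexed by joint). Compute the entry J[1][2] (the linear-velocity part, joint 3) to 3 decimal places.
-0.085

axis z_2 = (0.8660,0.5000,0.0000); lever o_n−o_2 = (0.5490,7.0490,0.0981)
cross product → J_v[:, 2] = (0.0490,-0.0849,5.8301)
J_ω[:, 2] = z_2
entry J[1][2] = -0.0849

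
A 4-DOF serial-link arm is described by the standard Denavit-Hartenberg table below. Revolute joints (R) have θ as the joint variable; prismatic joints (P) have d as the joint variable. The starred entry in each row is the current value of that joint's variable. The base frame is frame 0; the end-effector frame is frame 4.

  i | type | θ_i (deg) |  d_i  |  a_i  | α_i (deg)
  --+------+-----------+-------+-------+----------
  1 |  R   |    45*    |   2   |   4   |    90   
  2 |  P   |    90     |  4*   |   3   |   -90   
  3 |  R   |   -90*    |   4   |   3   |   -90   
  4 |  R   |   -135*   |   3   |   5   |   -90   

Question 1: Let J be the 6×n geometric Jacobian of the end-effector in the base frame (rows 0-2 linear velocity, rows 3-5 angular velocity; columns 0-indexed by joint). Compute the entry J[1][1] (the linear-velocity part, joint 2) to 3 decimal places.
-0.707

prismatic axis z_1 = (0.7071,-0.7071,0.0000)
J_v[:, 1] = z_1; J_ω[:, 1] = (0,0,0)
entry J[1][1] = -0.7071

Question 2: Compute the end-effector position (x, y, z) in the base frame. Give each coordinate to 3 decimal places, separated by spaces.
after link 1: o_1 = (2.8284, 2.8284, 2.0000)
after link 2: o_2 = (5.6569, -0.0000, 5.0000)
after link 3: o_3 = (4.9497, -4.9497, 5.0000)
after link 4: o_4 = (-0.0503, -4.9497, 8.0000)

-0.050 -4.950 8.000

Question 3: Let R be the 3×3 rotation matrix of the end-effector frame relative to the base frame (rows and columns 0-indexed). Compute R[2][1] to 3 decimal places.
-1.000

End-effector y-axis (col 1 of R) = (0.0000,-0.0000,-1.0000)
R[2][1] = -1.0000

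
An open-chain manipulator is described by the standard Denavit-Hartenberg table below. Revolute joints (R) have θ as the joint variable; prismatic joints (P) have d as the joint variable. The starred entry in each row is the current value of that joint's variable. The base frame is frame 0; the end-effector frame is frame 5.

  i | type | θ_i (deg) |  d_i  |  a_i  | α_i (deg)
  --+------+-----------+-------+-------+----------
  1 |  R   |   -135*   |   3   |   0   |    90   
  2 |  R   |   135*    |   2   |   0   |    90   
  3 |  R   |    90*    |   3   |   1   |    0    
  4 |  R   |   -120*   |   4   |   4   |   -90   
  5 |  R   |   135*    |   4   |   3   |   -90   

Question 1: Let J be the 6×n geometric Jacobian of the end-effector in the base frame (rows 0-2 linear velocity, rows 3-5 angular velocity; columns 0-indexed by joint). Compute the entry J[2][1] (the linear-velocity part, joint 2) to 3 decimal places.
axis z_1 = (-0.7071,0.7071,0.0000); lever o_n−o_1 = (-4.5324,3.2807,6.0144)
cross product → J_v[:, 1] = (4.2528,4.2528,0.8851)
J_ω[:, 1] = z_1
entry J[2][1] = 0.8851

0.885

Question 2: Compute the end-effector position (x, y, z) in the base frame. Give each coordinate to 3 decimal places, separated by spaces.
after link 1: o_1 = (0.0000, 0.0000, 3.0000)
after link 2: o_2 = (-1.4142, 1.4142, 3.0000)
after link 3: o_3 = (-3.6213, 0.6213, 5.1213)
after link 4: o_4 = (-2.4751, -1.0608, 10.3992)
after link 5: o_5 = (-4.5324, 3.2807, 9.0144)

-4.532 3.281 9.014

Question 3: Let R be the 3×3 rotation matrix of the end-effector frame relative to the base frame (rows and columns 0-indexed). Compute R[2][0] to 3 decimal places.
End-effector x-axis (col 0 of R) = (-0.2026,0.2974,-0.9330)
R[2][0] = -0.9330

-0.933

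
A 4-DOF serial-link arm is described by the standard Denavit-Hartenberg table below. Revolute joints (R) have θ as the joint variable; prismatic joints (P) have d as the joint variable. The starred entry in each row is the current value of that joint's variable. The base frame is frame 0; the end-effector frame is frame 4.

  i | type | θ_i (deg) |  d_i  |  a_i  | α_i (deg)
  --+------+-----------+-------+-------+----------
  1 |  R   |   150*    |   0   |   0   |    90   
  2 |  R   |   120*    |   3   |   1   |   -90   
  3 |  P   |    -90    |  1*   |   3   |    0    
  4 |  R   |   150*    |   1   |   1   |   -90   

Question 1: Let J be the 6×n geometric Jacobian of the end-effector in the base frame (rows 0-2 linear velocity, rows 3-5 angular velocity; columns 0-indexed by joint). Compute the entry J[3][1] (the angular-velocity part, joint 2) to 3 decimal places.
0.500

axis z_1 = (0.5000,0.8660,0.0000); lever o_n−o_1 = (4.7165,3.2051,0.2990)
cross product → J_v[:, 1] = (0.2590,-0.1495,-2.4821)
J_ω[:, 1] = z_1
entry J[3][1] = 0.5000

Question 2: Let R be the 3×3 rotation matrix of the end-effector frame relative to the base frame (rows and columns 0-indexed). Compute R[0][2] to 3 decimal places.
End-effector z-axis (col 2 of R) = (-0.6250,-0.2165,-0.7500)
R[0][2] = -0.6250

-0.625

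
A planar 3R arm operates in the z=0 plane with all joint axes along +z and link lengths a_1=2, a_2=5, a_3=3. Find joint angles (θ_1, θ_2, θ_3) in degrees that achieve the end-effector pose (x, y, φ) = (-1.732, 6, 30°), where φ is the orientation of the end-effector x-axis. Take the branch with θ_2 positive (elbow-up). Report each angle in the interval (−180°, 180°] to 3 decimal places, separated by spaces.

89.999 60.001 -120.000

wrist centre = target − a_3·(cos φ, sin φ) = (-4.3301, 4.5000)
cos θ_2 = (38.9996−2²−5²)/(2·2·5) = 0.5000; θ_2 = 60.0015° (elbow-up)
β = atan2(4.5000,-4.3301) = 133.8976°; ψ = atan2(4.3302,4.4999) = 43.8990°
θ_1 = β − ψ = 89.9985°
θ_3 = φ − θ_1 − θ_2 = -120.0000° (wrapped to (-180°,180°])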